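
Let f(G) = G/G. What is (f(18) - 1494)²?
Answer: 2229049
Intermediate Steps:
f(G) = 1
(f(18) - 1494)² = (1 - 1494)² = (-1493)² = 2229049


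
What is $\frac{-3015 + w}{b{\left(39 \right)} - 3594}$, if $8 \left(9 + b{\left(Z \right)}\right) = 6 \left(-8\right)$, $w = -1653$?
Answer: $\frac{1556}{1203} \approx 1.2934$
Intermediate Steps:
$b{\left(Z \right)} = -15$ ($b{\left(Z \right)} = -9 + \frac{6 \left(-8\right)}{8} = -9 + \frac{1}{8} \left(-48\right) = -9 - 6 = -15$)
$\frac{-3015 + w}{b{\left(39 \right)} - 3594} = \frac{-3015 - 1653}{-15 - 3594} = - \frac{4668}{-3609} = \left(-4668\right) \left(- \frac{1}{3609}\right) = \frac{1556}{1203}$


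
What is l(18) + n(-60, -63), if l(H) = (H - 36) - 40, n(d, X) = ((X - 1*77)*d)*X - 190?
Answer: -529448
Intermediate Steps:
n(d, X) = -190 + X*d*(-77 + X) (n(d, X) = ((X - 77)*d)*X - 190 = ((-77 + X)*d)*X - 190 = (d*(-77 + X))*X - 190 = X*d*(-77 + X) - 190 = -190 + X*d*(-77 + X))
l(H) = -76 + H (l(H) = (-36 + H) - 40 = -76 + H)
l(18) + n(-60, -63) = (-76 + 18) + (-190 - 60*(-63)**2 - 77*(-63)*(-60)) = -58 + (-190 - 60*3969 - 291060) = -58 + (-190 - 238140 - 291060) = -58 - 529390 = -529448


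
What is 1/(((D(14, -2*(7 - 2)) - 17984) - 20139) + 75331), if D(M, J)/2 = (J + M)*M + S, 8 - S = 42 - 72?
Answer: 1/37396 ≈ 2.6741e-5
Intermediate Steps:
S = 38 (S = 8 - (42 - 72) = 8 - 1*(-30) = 8 + 30 = 38)
D(M, J) = 76 + 2*M*(J + M) (D(M, J) = 2*((J + M)*M + 38) = 2*(M*(J + M) + 38) = 2*(38 + M*(J + M)) = 76 + 2*M*(J + M))
1/(((D(14, -2*(7 - 2)) - 17984) - 20139) + 75331) = 1/((((76 + 2*14² + 2*(-2*(7 - 2))*14) - 17984) - 20139) + 75331) = 1/((((76 + 2*196 + 2*(-2*5)*14) - 17984) - 20139) + 75331) = 1/((((76 + 392 + 2*(-10)*14) - 17984) - 20139) + 75331) = 1/((((76 + 392 - 280) - 17984) - 20139) + 75331) = 1/(((188 - 17984) - 20139) + 75331) = 1/((-17796 - 20139) + 75331) = 1/(-37935 + 75331) = 1/37396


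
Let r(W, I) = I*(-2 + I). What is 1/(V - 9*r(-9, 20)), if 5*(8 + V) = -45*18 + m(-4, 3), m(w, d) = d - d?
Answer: -1/3410 ≈ -0.00029326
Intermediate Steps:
m(w, d) = 0
V = -170 (V = -8 + (-45*18 + 0)/5 = -8 + (-810 + 0)/5 = -8 + (⅕)*(-810) = -8 - 162 = -170)
1/(V - 9*r(-9, 20)) = 1/(-170 - 180*(-2 + 20)) = 1/(-170 - 180*18) = 1/(-170 - 9*360) = 1/(-170 - 3240) = 1/(-3410) = -1/3410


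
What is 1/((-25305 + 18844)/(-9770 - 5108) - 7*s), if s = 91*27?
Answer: -14878/255880261 ≈ -5.8144e-5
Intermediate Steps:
s = 2457
1/((-25305 + 18844)/(-9770 - 5108) - 7*s) = 1/((-25305 + 18844)/(-9770 - 5108) - 7*2457) = 1/(-6461/(-14878) - 17199) = 1/(-6461*(-1/14878) - 17199) = 1/(6461/14878 - 17199) = 1/(-255880261/14878) = -14878/255880261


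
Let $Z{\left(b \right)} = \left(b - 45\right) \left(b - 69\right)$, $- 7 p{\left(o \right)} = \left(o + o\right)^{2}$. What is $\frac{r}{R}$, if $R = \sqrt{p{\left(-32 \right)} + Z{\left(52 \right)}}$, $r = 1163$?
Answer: $- \frac{1163 i \sqrt{34503}}{4929} \approx - 43.828 i$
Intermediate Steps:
$p{\left(o \right)} = - \frac{4 o^{2}}{7}$ ($p{\left(o \right)} = - \frac{\left(o + o\right)^{2}}{7} = - \frac{\left(2 o\right)^{2}}{7} = - \frac{4 o^{2}}{7}$)
$Z{\left(b \right)} = \left(-69 + b\right) \left(-45 + b\right)$ ($Z{\left(b \right)} = \left(-45 + b\right) \left(-69 + b\right) = \left(-69 + b\right) \left(-45 + b\right)$)
$R = \frac{i \sqrt{34503}}{7}$ ($R = \sqrt{- \frac{4 \left(-32\right)^{2}}{7} + \left(3105 + 52^{2} - 5928\right)} = \sqrt{\left(- \frac{4}{7}\right) 1024 + \left(3105 + 2704 - 5928\right)} = \sqrt{- \frac{4096}{7} - 119} = \sqrt{- \frac{4929}{7}} = \frac{i \sqrt{34503}}{7} \approx 26.536 i$)
$\frac{r}{R} = \frac{1163}{\frac{1}{7} i \sqrt{34503}} = 1163 \left(- \frac{i \sqrt{34503}}{4929}\right) = - \frac{1163 i \sqrt{34503}}{4929}$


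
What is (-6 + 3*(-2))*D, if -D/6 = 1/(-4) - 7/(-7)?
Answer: 54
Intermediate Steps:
D = -9/2 (D = -6*(1/(-4) - 7/(-7)) = -6*(1*(-1/4) - 7*(-1/7)) = -6*(-1/4 + 1) = -6*3/4 = -9/2 ≈ -4.5000)
(-6 + 3*(-2))*D = (-6 + 3*(-2))*(-9/2) = (-6 - 6)*(-9/2) = -12*(-9/2) = 54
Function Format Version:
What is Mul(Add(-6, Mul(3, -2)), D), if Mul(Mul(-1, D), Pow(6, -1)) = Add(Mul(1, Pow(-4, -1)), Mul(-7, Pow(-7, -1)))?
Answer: 54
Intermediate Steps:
D = Rational(-9, 2) (D = Mul(-6, Add(Mul(1, Pow(-4, -1)), Mul(-7, Pow(-7, -1)))) = Mul(-6, Add(Mul(1, Rational(-1, 4)), Mul(-7, Rational(-1, 7)))) = Mul(-6, Add(Rational(-1, 4), 1)) = Mul(-6, Rational(3, 4)) = Rational(-9, 2) ≈ -4.5000)
Mul(Add(-6, Mul(3, -2)), D) = Mul(Add(-6, Mul(3, -2)), Rational(-9, 2)) = Mul(Add(-6, -6), Rational(-9, 2)) = Mul(-12, Rational(-9, 2)) = 54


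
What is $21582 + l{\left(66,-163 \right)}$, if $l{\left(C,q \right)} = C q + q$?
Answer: $10661$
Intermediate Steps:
$l{\left(C,q \right)} = q + C q$
$21582 + l{\left(66,-163 \right)} = 21582 - 163 \left(1 + 66\right) = 21582 - 10921 = 10661$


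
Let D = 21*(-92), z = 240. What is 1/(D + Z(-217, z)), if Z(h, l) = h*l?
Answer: -1/54012 ≈ -1.8514e-5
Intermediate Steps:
D = -1932
1/(D + Z(-217, z)) = 1/(-1932 - 217*240) = 1/(-1932 - 52080) = 1/(-54012) = -1/54012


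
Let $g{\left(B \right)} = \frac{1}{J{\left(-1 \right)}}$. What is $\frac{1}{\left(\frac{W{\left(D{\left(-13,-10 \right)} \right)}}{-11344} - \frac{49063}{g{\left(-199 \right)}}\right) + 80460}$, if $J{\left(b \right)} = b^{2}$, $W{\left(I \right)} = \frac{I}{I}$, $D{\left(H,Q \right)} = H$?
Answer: $\frac{11344}{356167567} \approx 3.185 \cdot 10^{-5}$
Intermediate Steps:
$W{\left(I \right)} = 1$
$g{\left(B \right)} = 1$ ($g{\left(B \right)} = \frac{1}{\left(-1\right)^{2}} = 1^{-1} = 1$)
$\frac{1}{\left(\frac{W{\left(D{\left(-13,-10 \right)} \right)}}{-11344} - \frac{49063}{g{\left(-199 \right)}}\right) + 80460} = \frac{1}{\left(1 \frac{1}{-11344} - \frac{49063}{1}\right) + 80460} = \frac{1}{\left(1 \left(- \frac{1}{11344}\right) - 49063\right) + 80460} = \frac{1}{\left(- \frac{1}{11344} - 49063\right) + 80460} = \frac{1}{- \frac{556570673}{11344} + 80460} = \frac{1}{\frac{356167567}{11344}} = \frac{11344}{356167567}$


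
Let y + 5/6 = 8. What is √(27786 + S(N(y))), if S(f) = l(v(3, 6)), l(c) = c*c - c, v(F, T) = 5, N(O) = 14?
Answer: √27806 ≈ 166.75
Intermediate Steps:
y = 43/6 (y = -⅚ + 8 = 43/6 ≈ 7.1667)
l(c) = c² - c
S(f) = 20 (S(f) = 5*(-1 + 5) = 5*4 = 20)
√(27786 + S(N(y))) = √(27786 + 20) = √27806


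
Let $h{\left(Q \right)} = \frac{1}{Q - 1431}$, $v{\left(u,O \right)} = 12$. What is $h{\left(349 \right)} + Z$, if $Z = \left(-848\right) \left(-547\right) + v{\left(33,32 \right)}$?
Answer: $\frac{501905175}{1082} \approx 4.6387 \cdot 10^{5}$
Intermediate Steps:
$h{\left(Q \right)} = \frac{1}{-1431 + Q}$
$Z = 463868$ ($Z = \left(-848\right) \left(-547\right) + 12 = 463856 + 12 = 463868$)
$h{\left(349 \right)} + Z = \frac{1}{-1431 + 349} + 463868 = \frac{1}{-1082} + 463868 = - \frac{1}{1082} + 463868 = \frac{501905175}{1082}$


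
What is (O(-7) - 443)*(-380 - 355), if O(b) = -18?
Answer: 338835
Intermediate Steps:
(O(-7) - 443)*(-380 - 355) = (-18 - 443)*(-380 - 355) = -461*(-735) = 338835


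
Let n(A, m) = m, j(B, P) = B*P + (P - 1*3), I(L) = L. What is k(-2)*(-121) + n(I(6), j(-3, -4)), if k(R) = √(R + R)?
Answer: 5 - 242*I ≈ 5.0 - 242.0*I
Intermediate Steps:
j(B, P) = -3 + P + B*P (j(B, P) = B*P + (P - 3) = B*P + (-3 + P) = -3 + P + B*P)
k(R) = √2*√R (k(R) = √(2*R) = √2*√R)
k(-2)*(-121) + n(I(6), j(-3, -4)) = (√2*√(-2))*(-121) + (-3 - 4 - 3*(-4)) = (√2*(I*√2))*(-121) + (-3 - 4 + 12) = (2*I)*(-121) + 5 = -242*I + 5 = 5 - 242*I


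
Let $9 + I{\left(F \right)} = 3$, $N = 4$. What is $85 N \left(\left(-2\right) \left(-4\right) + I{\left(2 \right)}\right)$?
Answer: $680$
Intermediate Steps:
$I{\left(F \right)} = -6$ ($I{\left(F \right)} = -9 + 3 = -6$)
$85 N \left(\left(-2\right) \left(-4\right) + I{\left(2 \right)}\right) = 85 \cdot 4 \left(\left(-2\right) \left(-4\right) - 6\right) = 340 \left(8 - 6\right) = 340 \cdot 2 = 680$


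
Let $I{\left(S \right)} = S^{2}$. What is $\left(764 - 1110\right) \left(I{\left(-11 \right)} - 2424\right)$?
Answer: $796838$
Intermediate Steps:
$\left(764 - 1110\right) \left(I{\left(-11 \right)} - 2424\right) = \left(764 - 1110\right) \left(\left(-11\right)^{2} - 2424\right) = \left(764 + \left(-1126 + 16\right)\right) \left(121 - 2424\right) = \left(764 - 1110\right) \left(-2303\right) = \left(-346\right) \left(-2303\right) = 796838$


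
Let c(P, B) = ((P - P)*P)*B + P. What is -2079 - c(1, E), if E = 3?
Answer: -2080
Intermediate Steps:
c(P, B) = P (c(P, B) = (0*P)*B + P = 0*B + P = 0 + P = P)
-2079 - c(1, E) = -2079 - 1*1 = -2079 - 1 = -2080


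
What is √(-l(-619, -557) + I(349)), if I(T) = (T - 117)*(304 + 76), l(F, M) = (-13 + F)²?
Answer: 4*I*√19454 ≈ 557.91*I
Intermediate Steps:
I(T) = -44460 + 380*T (I(T) = (-117 + T)*380 = -44460 + 380*T)
√(-l(-619, -557) + I(349)) = √(-(-13 - 619)² + (-44460 + 380*349)) = √(-1*(-632)² + (-44460 + 132620)) = √(-1*399424 + 88160) = √(-399424 + 88160) = √(-311264) = 4*I*√19454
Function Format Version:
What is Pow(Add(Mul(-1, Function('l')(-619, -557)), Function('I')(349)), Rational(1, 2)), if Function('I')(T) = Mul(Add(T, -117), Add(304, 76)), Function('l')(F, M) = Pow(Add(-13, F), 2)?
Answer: Mul(4, I, Pow(19454, Rational(1, 2))) ≈ Mul(557.91, I)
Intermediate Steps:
Function('I')(T) = Add(-44460, Mul(380, T)) (Function('I')(T) = Mul(Add(-117, T), 380) = Add(-44460, Mul(380, T)))
Pow(Add(Mul(-1, Function('l')(-619, -557)), Function('I')(349)), Rational(1, 2)) = Pow(Add(Mul(-1, Pow(Add(-13, -619), 2)), Add(-44460, Mul(380, 349))), Rational(1, 2)) = Pow(Add(Mul(-1, Pow(-632, 2)), Add(-44460, 132620)), Rational(1, 2)) = Pow(Add(Mul(-1, 399424), 88160), Rational(1, 2)) = Pow(Add(-399424, 88160), Rational(1, 2)) = Pow(-311264, Rational(1, 2)) = Mul(4, I, Pow(19454, Rational(1, 2)))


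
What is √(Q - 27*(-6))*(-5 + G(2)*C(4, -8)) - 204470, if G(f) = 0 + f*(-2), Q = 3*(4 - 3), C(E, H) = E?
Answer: -204470 - 21*√165 ≈ -2.0474e+5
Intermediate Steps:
Q = 3 (Q = 3*1 = 3)
G(f) = -2*f (G(f) = 0 - 2*f = -2*f)
√(Q - 27*(-6))*(-5 + G(2)*C(4, -8)) - 204470 = √(3 - 27*(-6))*(-5 - 2*2*4) - 204470 = √(3 + 162)*(-5 - 4*4) - 204470 = √165*(-5 - 16) - 204470 = √165*(-21) - 204470 = -21*√165 - 204470 = -204470 - 21*√165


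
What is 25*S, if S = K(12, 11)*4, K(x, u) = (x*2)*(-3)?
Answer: -7200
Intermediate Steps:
K(x, u) = -6*x (K(x, u) = (2*x)*(-3) = -6*x)
S = -288 (S = -6*12*4 = -72*4 = -288)
25*S = 25*(-288) = -7200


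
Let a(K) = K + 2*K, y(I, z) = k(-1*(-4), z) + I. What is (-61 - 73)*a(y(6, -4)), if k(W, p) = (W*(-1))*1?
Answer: -804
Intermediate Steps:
k(W, p) = -W (k(W, p) = -W*1 = -W)
y(I, z) = -4 + I (y(I, z) = -(-1)*(-4) + I = -1*4 + I = -4 + I)
a(K) = 3*K
(-61 - 73)*a(y(6, -4)) = (-61 - 73)*(3*(-4 + 6)) = -402*2 = -134*6 = -804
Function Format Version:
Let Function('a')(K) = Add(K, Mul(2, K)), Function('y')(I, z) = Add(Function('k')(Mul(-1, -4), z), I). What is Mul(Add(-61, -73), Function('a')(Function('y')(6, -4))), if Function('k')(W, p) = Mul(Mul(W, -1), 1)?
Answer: -804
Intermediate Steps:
Function('k')(W, p) = Mul(-1, W) (Function('k')(W, p) = Mul(Mul(-1, W), 1) = Mul(-1, W))
Function('y')(I, z) = Add(-4, I) (Function('y')(I, z) = Add(Mul(-1, Mul(-1, -4)), I) = Add(Mul(-1, 4), I) = Add(-4, I))
Function('a')(K) = Mul(3, K)
Mul(Add(-61, -73), Function('a')(Function('y')(6, -4))) = Mul(Add(-61, -73), Mul(3, Add(-4, 6))) = Mul(-134, Mul(3, 2)) = Mul(-134, 6) = -804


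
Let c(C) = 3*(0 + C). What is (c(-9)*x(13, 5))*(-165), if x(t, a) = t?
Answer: 57915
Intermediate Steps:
c(C) = 3*C
(c(-9)*x(13, 5))*(-165) = ((3*(-9))*13)*(-165) = -27*13*(-165) = -351*(-165) = 57915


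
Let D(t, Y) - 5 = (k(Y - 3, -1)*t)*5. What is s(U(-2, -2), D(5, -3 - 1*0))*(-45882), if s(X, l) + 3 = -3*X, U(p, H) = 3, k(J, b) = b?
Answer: 550584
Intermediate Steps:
D(t, Y) = 5 - 5*t (D(t, Y) = 5 - t*5 = 5 - 5*t)
s(X, l) = -3 - 3*X
s(U(-2, -2), D(5, -3 - 1*0))*(-45882) = (-3 - 3*3)*(-45882) = (-3 - 9)*(-45882) = -12*(-45882) = 550584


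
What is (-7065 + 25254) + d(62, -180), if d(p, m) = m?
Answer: 18009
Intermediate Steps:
(-7065 + 25254) + d(62, -180) = (-7065 + 25254) - 180 = 18189 - 180 = 18009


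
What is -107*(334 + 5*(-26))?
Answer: -21828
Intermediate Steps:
-107*(334 + 5*(-26)) = -107*(334 - 130) = -107*204 = -21828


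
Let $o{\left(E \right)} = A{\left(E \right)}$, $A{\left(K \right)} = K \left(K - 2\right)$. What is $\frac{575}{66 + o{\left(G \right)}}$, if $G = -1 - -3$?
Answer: $\frac{575}{66} \approx 8.7121$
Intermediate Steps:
$A{\left(K \right)} = K \left(-2 + K\right)$
$G = 2$ ($G = -1 + 3 = 2$)
$o{\left(E \right)} = E \left(-2 + E\right)$
$\frac{575}{66 + o{\left(G \right)}} = \frac{575}{66 + 2 \left(-2 + 2\right)} = \frac{575}{66 + 2 \cdot 0} = \frac{575}{66 + 0} = \frac{575}{66}$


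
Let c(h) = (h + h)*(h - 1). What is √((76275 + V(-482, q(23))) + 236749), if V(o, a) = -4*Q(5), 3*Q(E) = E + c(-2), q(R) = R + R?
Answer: 2*√704253/3 ≈ 559.46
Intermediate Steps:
c(h) = 2*h*(-1 + h) (c(h) = (2*h)*(-1 + h) = 2*h*(-1 + h))
q(R) = 2*R
Q(E) = 4 + E/3 (Q(E) = (E + 2*(-2)*(-1 - 2))/3 = (E + 2*(-2)*(-3))/3 = (E + 12)/3 = (12 + E)/3 = 4 + E/3)
V(o, a) = -68/3 (V(o, a) = -4*(4 + (⅓)*5) = -4*(4 + 5/3) = -4*17/3 = -68/3)
√((76275 + V(-482, q(23))) + 236749) = √((76275 - 68/3) + 236749) = √(228757/3 + 236749) = √(939004/3) = 2*√704253/3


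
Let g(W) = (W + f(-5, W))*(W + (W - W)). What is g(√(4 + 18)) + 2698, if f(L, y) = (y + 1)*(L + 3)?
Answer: 2676 - 2*√22 ≈ 2666.6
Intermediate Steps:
f(L, y) = (1 + y)*(3 + L)
g(W) = W*(-2 - W) (g(W) = (W + (3 - 5 + 3*W - 5*W))*(W + (W - W)) = (W + (-2 - 2*W))*(W + 0) = (-2 - W)*W = W*(-2 - W))
g(√(4 + 18)) + 2698 = √(4 + 18)*(-2 - √(4 + 18)) + 2698 = √22*(-2 - √22) + 2698 = 2698 + √22*(-2 - √22)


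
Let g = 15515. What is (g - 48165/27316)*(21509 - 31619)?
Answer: -2142104651625/13658 ≈ -1.5684e+8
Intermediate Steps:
(g - 48165/27316)*(21509 - 31619) = (15515 - 48165/27316)*(21509 - 31619) = (15515 - 48165*1/27316)*(-10110) = (15515 - 48165/27316)*(-10110) = (423759575/27316)*(-10110) = -2142104651625/13658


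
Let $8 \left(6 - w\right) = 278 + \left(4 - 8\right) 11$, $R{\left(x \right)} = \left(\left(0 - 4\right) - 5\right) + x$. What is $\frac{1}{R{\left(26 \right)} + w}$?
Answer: $- \frac{4}{25} \approx -0.16$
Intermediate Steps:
$R{\left(x \right)} = -9 + x$ ($R{\left(x \right)} = \left(-4 - 5\right) + x = -9 + x$)
$w = - \frac{93}{4}$ ($w = 6 - \frac{278 + \left(4 - 8\right) 11}{8} = 6 - \frac{278 - 44}{8} = 6 - \frac{117}{4} = - \frac{93}{4} \approx -23.25$)
$\frac{1}{R{\left(26 \right)} + w} = \frac{1}{\left(-9 + 26\right) - \frac{93}{4}} = \frac{1}{17 - \frac{93}{4}} = \frac{1}{- \frac{25}{4}} = - \frac{4}{25}$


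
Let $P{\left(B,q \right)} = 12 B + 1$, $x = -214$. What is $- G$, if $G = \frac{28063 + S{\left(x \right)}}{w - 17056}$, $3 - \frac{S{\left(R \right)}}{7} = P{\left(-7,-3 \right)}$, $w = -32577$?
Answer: $\frac{28665}{49633} \approx 0.57754$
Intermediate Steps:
$P{\left(B,q \right)} = 1 + 12 B$
$S{\left(R \right)} = 602$ ($S{\left(R \right)} = 21 - 7 \left(1 + 12 \left(-7\right)\right) = 21 - 7 \left(1 - 84\right) = 21 - -581 = 21 + 581 = 602$)
$G = - \frac{28665}{49633}$ ($G = \frac{28063 + 602}{-32577 - 17056} = \frac{28665}{-49633} = 28665 \left(- \frac{1}{49633}\right) = - \frac{28665}{49633} \approx -0.57754$)
$- G = \left(-1\right) \left(- \frac{28665}{49633}\right) = \frac{28665}{49633}$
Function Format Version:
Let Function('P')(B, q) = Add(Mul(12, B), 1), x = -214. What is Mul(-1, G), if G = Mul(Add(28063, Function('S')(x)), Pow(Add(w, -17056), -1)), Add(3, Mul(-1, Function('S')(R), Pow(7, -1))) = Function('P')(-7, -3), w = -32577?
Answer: Rational(28665, 49633) ≈ 0.57754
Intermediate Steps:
Function('P')(B, q) = Add(1, Mul(12, B))
Function('S')(R) = 602 (Function('S')(R) = Add(21, Mul(-7, Add(1, Mul(12, -7)))) = Add(21, Mul(-7, Add(1, -84))) = Add(21, Mul(-7, -83)) = Add(21, 581) = 602)
G = Rational(-28665, 49633) (G = Mul(Add(28063, 602), Pow(Add(-32577, -17056), -1)) = Mul(28665, Pow(-49633, -1)) = Mul(28665, Rational(-1, 49633)) = Rational(-28665, 49633) ≈ -0.57754)
Mul(-1, G) = Mul(-1, Rational(-28665, 49633)) = Rational(28665, 49633)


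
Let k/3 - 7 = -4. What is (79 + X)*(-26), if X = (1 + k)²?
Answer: -4654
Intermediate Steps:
k = 9 (k = 21 + 3*(-4) = 21 - 12 = 9)
X = 100 (X = (1 + 9)² = 10² = 100)
(79 + X)*(-26) = (79 + 100)*(-26) = 179*(-26) = -4654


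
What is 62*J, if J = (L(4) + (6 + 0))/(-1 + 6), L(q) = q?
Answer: 124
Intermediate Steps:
J = 2 (J = (4 + (6 + 0))/(-1 + 6) = (4 + 6)/5 = 10*(1/5) = 2)
62*J = 62*2 = 124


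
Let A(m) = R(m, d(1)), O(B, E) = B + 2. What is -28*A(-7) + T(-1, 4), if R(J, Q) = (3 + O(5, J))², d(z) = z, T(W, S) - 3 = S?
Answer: -2793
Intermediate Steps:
T(W, S) = 3 + S
O(B, E) = 2 + B
R(J, Q) = 100 (R(J, Q) = (3 + (2 + 5))² = (3 + 7)² = 10² = 100)
A(m) = 100
-28*A(-7) + T(-1, 4) = -28*100 + (3 + 4) = -2800 + 7 = -2793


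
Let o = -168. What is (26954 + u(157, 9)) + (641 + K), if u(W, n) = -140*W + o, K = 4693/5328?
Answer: 29026309/5328 ≈ 5447.9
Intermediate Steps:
K = 4693/5328 (K = 4693*(1/5328) = 4693/5328 ≈ 0.88082)
u(W, n) = -168 - 140*W (u(W, n) = -140*W - 168 = -168 - 140*W)
(26954 + u(157, 9)) + (641 + K) = (26954 + (-168 - 140*157)) + (641 + 4693/5328) = (26954 + (-168 - 21980)) + 3419941/5328 = (26954 - 22148) + 3419941/5328 = 4806 + 3419941/5328 = 29026309/5328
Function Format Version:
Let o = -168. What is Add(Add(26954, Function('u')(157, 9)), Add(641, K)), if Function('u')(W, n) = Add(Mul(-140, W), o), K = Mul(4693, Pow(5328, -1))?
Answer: Rational(29026309, 5328) ≈ 5447.9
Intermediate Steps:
K = Rational(4693, 5328) (K = Mul(4693, Rational(1, 5328)) = Rational(4693, 5328) ≈ 0.88082)
Function('u')(W, n) = Add(-168, Mul(-140, W)) (Function('u')(W, n) = Add(Mul(-140, W), -168) = Add(-168, Mul(-140, W)))
Add(Add(26954, Function('u')(157, 9)), Add(641, K)) = Add(Add(26954, Add(-168, Mul(-140, 157))), Add(641, Rational(4693, 5328))) = Add(Add(26954, Add(-168, -21980)), Rational(3419941, 5328)) = Add(Add(26954, -22148), Rational(3419941, 5328)) = Add(4806, Rational(3419941, 5328)) = Rational(29026309, 5328)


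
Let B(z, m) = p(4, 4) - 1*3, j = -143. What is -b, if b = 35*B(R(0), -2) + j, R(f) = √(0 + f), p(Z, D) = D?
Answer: 108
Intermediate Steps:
R(f) = √f
B(z, m) = 1 (B(z, m) = 4 - 1*3 = 4 - 3 = 1)
b = -108 (b = 35*1 - 143 = 35 - 143 = -108)
-b = -1*(-108) = 108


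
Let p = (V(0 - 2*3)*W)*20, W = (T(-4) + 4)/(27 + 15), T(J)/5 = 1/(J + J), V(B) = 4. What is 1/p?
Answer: 7/45 ≈ 0.15556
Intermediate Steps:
T(J) = 5/(2*J) (T(J) = 5/(J + J) = 5/((2*J)) = 5*(1/(2*J)) = 5/(2*J))
W = 9/112 (W = ((5/2)/(-4) + 4)/(27 + 15) = ((5/2)*(-¼) + 4)/42 = (-5/8 + 4)*(1/42) = (27/8)*(1/42) = 9/112 ≈ 0.080357)
p = 45/7 (p = (4*(9/112))*20 = (9/28)*20 = 45/7 ≈ 6.4286)
1/p = 1/(45/7) = 7/45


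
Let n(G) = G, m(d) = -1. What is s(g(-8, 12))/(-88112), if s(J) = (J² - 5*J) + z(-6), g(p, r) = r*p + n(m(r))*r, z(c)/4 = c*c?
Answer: -3087/22028 ≈ -0.14014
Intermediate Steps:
z(c) = 4*c² (z(c) = 4*(c*c) = 4*c²)
g(p, r) = -r + p*r (g(p, r) = r*p - r = p*r - r = -r + p*r)
s(J) = 144 + J² - 5*J (s(J) = (J² - 5*J) + 4*(-6)² = (J² - 5*J) + 4*36 = (J² - 5*J) + 144 = 144 + J² - 5*J)
s(g(-8, 12))/(-88112) = (144 + (12*(-1 - 8))² - 60*(-1 - 8))/(-88112) = (144 + (12*(-9))² - 60*(-9))*(-1/88112) = (144 + (-108)² - 5*(-108))*(-1/88112) = (144 + 11664 + 540)*(-1/88112) = 12348*(-1/88112) = -3087/22028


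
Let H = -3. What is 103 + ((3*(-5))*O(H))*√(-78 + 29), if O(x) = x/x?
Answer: 103 - 105*I ≈ 103.0 - 105.0*I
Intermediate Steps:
O(x) = 1
103 + ((3*(-5))*O(H))*√(-78 + 29) = 103 + ((3*(-5))*1)*√(-78 + 29) = 103 + (-15*1)*√(-49) = 103 - 105*I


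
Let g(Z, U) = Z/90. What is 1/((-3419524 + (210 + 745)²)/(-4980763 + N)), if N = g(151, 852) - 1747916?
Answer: 605580959/225674910 ≈ 2.6834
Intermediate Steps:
g(Z, U) = Z/90 (g(Z, U) = Z*(1/90) = Z/90)
N = -157312289/90 (N = (1/90)*151 - 1747916 = 151/90 - 1747916 = -157312289/90 ≈ -1.7479e+6)
1/((-3419524 + (210 + 745)²)/(-4980763 + N)) = 1/((-3419524 + (210 + 745)²)/(-4980763 - 157312289/90)) = 1/((-3419524 + 955²)/(-605580959/90)) = 1/((-3419524 + 912025)*(-90/605580959)) = 1/(-2507499*(-90/605580959)) = 1/(225674910/605580959) = 605580959/225674910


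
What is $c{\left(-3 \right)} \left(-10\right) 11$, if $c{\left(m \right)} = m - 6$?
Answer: $990$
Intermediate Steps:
$c{\left(m \right)} = -6 + m$ ($c{\left(m \right)} = m - 6 = -6 + m$)
$c{\left(-3 \right)} \left(-10\right) 11 = \left(-6 - 3\right) \left(-10\right) 11 = \left(-9\right) \left(-10\right) 11 = 90 \cdot 11 = 990$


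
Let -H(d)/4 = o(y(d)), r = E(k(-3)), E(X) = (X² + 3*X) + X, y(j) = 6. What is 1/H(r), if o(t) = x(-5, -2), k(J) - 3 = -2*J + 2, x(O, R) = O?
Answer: 1/20 ≈ 0.050000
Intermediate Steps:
k(J) = 5 - 2*J (k(J) = 3 + (-2*J + 2) = 3 + (2 - 2*J) = 5 - 2*J)
o(t) = -5
E(X) = X² + 4*X
r = 165 (r = (5 - 2*(-3))*(4 + (5 - 2*(-3))) = (5 + 6)*(4 + (5 + 6)) = 11*(4 + 11) = 11*15 = 165)
H(d) = 20 (H(d) = -4*(-5) = 20)
1/H(r) = 1/20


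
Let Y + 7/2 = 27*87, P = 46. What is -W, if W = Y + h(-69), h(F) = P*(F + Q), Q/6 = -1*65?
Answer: 37537/2 ≈ 18769.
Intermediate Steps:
Q = -390 (Q = 6*(-1*65) = 6*(-65) = -390)
Y = 4691/2 (Y = -7/2 + 27*87 = -7/2 + 2349 = 4691/2 ≈ 2345.5)
h(F) = -17940 + 46*F (h(F) = 46*(F - 390) = 46*(-390 + F) = -17940 + 46*F)
W = -37537/2 (W = 4691/2 + (-17940 + 46*(-69)) = 4691/2 + (-17940 - 3174) = 4691/2 - 21114 = -37537/2 ≈ -18769.)
-W = -1*(-37537/2) = 37537/2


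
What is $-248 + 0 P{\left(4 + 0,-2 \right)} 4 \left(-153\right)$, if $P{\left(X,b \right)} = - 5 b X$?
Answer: $-248$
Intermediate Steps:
$P{\left(X,b \right)} = - 5 X b$
$-248 + 0 P{\left(4 + 0,-2 \right)} 4 \left(-153\right) = -248 + 0 \left(\left(-5\right) \left(4 + 0\right) \left(-2\right)\right) 4 \left(-153\right) = -248 + 0 \left(\left(-5\right) 4 \left(-2\right)\right) 4 \left(-153\right) = -248 + 0 \cdot 40 \cdot 4 \left(-153\right) = -248 + 0 \cdot 4 \left(-153\right) = -248 + 0 \left(-153\right) = -248 + 0 = -248$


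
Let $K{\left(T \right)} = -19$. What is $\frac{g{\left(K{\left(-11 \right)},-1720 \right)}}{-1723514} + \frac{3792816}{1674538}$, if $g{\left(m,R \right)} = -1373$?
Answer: $\frac{3269635308049}{1443044843266} \approx 2.2658$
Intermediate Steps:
$\frac{g{\left(K{\left(-11 \right)},-1720 \right)}}{-1723514} + \frac{3792816}{1674538} = - \frac{1373}{-1723514} + \frac{3792816}{1674538} = \left(-1373\right) \left(- \frac{1}{1723514}\right) + 3792816 \cdot \frac{1}{1674538} = \frac{1373}{1723514} + \frac{1896408}{837269} = \frac{3269635308049}{1443044843266}$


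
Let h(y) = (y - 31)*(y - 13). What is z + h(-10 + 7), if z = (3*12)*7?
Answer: 796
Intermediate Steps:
h(y) = (-31 + y)*(-13 + y)
z = 252 (z = 36*7 = 252)
z + h(-10 + 7) = 252 + (403 + (-10 + 7)² - 44*(-10 + 7)) = 252 + (403 + (-3)² - 44*(-3)) = 252 + (403 + 9 + 132) = 252 + 544 = 796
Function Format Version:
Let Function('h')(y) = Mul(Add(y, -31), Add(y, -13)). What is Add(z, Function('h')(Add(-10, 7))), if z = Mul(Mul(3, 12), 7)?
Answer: 796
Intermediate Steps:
Function('h')(y) = Mul(Add(-31, y), Add(-13, y))
z = 252 (z = Mul(36, 7) = 252)
Add(z, Function('h')(Add(-10, 7))) = Add(252, Add(403, Pow(Add(-10, 7), 2), Mul(-44, Add(-10, 7)))) = Add(252, Add(403, Pow(-3, 2), Mul(-44, -3))) = Add(252, Add(403, 9, 132)) = Add(252, 544) = 796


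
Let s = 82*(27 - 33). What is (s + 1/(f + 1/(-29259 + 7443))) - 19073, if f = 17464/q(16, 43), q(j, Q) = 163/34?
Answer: -253441427085937/12953817053 ≈ -19565.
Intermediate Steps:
q(j, Q) = 163/34 (q(j, Q) = 163*(1/34) = 163/34)
f = 593776/163 (f = 17464/(163/34) = 17464*(34/163) = 593776/163 ≈ 3642.8)
s = -492 (s = 82*(-6) = -492)
(s + 1/(f + 1/(-29259 + 7443))) - 19073 = (-492 + 1/(593776/163 + 1/(-29259 + 7443))) - 19073 = (-492 + 1/(593776/163 + 1/(-21816))) - 19073 = (-492 + 1/(593776/163 - 1/21816)) - 19073 = (-492 + 1/(12953817053/3556008)) - 19073 = (-492 + 3556008/12953817053) - 19073 = -6373274434068/12953817053 - 19073 = -253441427085937/12953817053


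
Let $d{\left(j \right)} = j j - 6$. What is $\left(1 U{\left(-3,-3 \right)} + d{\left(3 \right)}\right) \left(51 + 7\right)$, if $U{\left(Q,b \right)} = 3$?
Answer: $348$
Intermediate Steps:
$d{\left(j \right)} = -6 + j^{2}$ ($d{\left(j \right)} = j^{2} - 6 = -6 + j^{2}$)
$\left(1 U{\left(-3,-3 \right)} + d{\left(3 \right)}\right) \left(51 + 7\right) = \left(1 \cdot 3 - \left(6 - 3^{2}\right)\right) \left(51 + 7\right) = \left(3 + \left(-6 + 9\right)\right) 58 = \left(3 + 3\right) 58 = 6 \cdot 58 = 348$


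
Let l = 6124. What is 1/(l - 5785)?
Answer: 1/339 ≈ 0.0029499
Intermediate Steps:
1/(l - 5785) = 1/(6124 - 5785) = 1/339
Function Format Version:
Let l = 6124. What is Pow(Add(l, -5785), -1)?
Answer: Rational(1, 339) ≈ 0.0029499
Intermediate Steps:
Pow(Add(l, -5785), -1) = Pow(Add(6124, -5785), -1) = Pow(339, -1) = Rational(1, 339)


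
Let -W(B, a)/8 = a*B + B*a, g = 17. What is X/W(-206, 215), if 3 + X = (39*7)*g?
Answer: 2319/354320 ≈ 0.0065449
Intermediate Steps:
X = 4638 (X = -3 + (39*7)*17 = -3 + 273*17 = -3 + 4641 = 4638)
W(B, a) = -16*B*a (W(B, a) = -8*(a*B + B*a) = -8*(B*a + B*a) = -16*B*a)
X/W(-206, 215) = 4638/((-16*(-206)*215)) = 4638/708640 = 4638*(1/708640) = 2319/354320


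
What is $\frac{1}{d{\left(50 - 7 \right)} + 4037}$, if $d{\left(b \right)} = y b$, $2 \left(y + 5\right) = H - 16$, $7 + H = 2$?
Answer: $\frac{2}{6741} \approx 0.00029669$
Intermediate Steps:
$H = -5$ ($H = -7 + 2 = -5$)
$y = - \frac{31}{2}$ ($y = -5 + \frac{-5 - 16}{2} = -5 + \frac{1}{2} \left(-21\right) = -5 - \frac{21}{2} = - \frac{31}{2} \approx -15.5$)
$d{\left(b \right)} = - \frac{31 b}{2}$
$\frac{1}{d{\left(50 - 7 \right)} + 4037} = \frac{1}{- \frac{31 \left(50 - 7\right)}{2} + 4037} = \frac{1}{\left(- \frac{31}{2}\right) 43 + 4037} = \frac{1}{- \frac{1333}{2} + 4037} = \frac{1}{\frac{6741}{2}} = \frac{2}{6741}$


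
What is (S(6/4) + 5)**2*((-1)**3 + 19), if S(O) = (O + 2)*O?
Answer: 15129/8 ≈ 1891.1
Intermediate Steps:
S(O) = O*(2 + O) (S(O) = (2 + O)*O = O*(2 + O))
(S(6/4) + 5)**2*((-1)**3 + 19) = ((6/4)*(2 + 6/4) + 5)**2*((-1)**3 + 19) = ((6*(1/4))*(2 + 6*(1/4)) + 5)**2*(-1 + 19) = (3*(2 + 3/2)/2 + 5)**2*18 = ((3/2)*(7/2) + 5)**2*18 = (21/4 + 5)**2*18 = (41/4)**2*18 = (1681/16)*18 = 15129/8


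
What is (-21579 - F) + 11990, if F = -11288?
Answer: 1699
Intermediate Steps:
(-21579 - F) + 11990 = (-21579 - 1*(-11288)) + 11990 = (-21579 + 11288) + 11990 = -10291 + 11990 = 1699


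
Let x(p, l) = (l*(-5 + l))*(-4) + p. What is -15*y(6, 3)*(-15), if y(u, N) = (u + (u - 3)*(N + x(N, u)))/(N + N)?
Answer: -1800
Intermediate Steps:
x(p, l) = p - 4*l*(-5 + l) (x(p, l) = -4*l*(-5 + l) + p = p - 4*l*(-5 + l))
y(u, N) = (u + (-3 + u)*(-4*u² + 2*N + 20*u))/(2*N) (y(u, N) = (u + (u - 3)*(N + (N - 4*u² + 20*u)))/(N + N) = (u + (-3 + u)*(-4*u² + 2*N + 20*u))/((2*N)) = (u + (-3 + u)*(-4*u² + 2*N + 20*u))*(1/(2*N)) = (u + (-3 + u)*(-4*u² + 2*N + 20*u))/(2*N))
-15*y(6, 3)*(-15) = -15*(-3*3 - 2*6³ + 16*6² - 59/2*6 + 3*6)/3*(-15) = -5*(-9 - 2*216 + 16*36 - 177 + 18)*(-15) = -5*(-9 - 432 + 576 - 177 + 18)*(-15) = -5*(-24)*(-15) = -15*(-8)*(-15) = 120*(-15) = -1800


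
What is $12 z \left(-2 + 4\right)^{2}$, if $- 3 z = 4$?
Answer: $-64$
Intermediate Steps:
$z = - \frac{4}{3}$ ($z = \left(- \frac{1}{3}\right) 4 = - \frac{4}{3} \approx -1.3333$)
$12 z \left(-2 + 4\right)^{2} = 12 \left(- \frac{4}{3}\right) \left(-2 + 4\right)^{2} = - 16 \cdot 2^{2} = \left(-16\right) 4 = -64$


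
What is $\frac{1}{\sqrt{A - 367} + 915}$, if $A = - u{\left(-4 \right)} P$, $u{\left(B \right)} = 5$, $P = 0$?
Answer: $\frac{915}{837592} - \frac{i \sqrt{367}}{837592} \approx 0.0010924 - 2.2872 \cdot 10^{-5} i$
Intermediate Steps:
$A = 0$ ($A = \left(-1\right) 5 \cdot 0 = \left(-5\right) 0 = 0$)
$\frac{1}{\sqrt{A - 367} + 915} = \frac{1}{\sqrt{0 - 367} + 915} = \frac{1}{\sqrt{-367} + 915} = \frac{1}{i \sqrt{367} + 915} = \frac{1}{915 + i \sqrt{367}}$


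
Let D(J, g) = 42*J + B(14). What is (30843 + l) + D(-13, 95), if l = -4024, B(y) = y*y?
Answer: 26469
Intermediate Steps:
B(y) = y²
D(J, g) = 196 + 42*J (D(J, g) = 42*J + 14² = 42*J + 196 = 196 + 42*J)
(30843 + l) + D(-13, 95) = (30843 - 4024) + (196 + 42*(-13)) = 26819 + (196 - 546) = 26819 - 350 = 26469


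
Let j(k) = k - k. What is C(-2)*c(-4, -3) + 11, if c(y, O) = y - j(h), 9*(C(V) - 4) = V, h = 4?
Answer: -37/9 ≈ -4.1111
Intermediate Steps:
C(V) = 4 + V/9
j(k) = 0
c(y, O) = y (c(y, O) = y - 1*0 = y + 0 = y)
C(-2)*c(-4, -3) + 11 = (4 + (⅑)*(-2))*(-4) + 11 = (4 - 2/9)*(-4) + 11 = (34/9)*(-4) + 11 = -136/9 + 11 = -37/9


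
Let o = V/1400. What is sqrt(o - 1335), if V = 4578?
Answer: 3*I*sqrt(14797)/10 ≈ 36.493*I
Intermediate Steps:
o = 327/100 (o = 4578/1400 = 4578*(1/1400) = 327/100 ≈ 3.2700)
sqrt(o - 1335) = sqrt(327/100 - 1335) = sqrt(-133173/100) = 3*I*sqrt(14797)/10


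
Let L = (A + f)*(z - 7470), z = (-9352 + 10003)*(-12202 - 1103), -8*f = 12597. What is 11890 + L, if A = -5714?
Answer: 505482273845/8 ≈ 6.3185e+10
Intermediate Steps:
f = -12597/8 (f = -1/8*12597 = -12597/8 ≈ -1574.6)
z = -8661555 (z = 651*(-13305) = -8661555)
L = 505482178725/8 (L = (-5714 - 12597/8)*(-8661555 - 7470) = -58309/8*(-8669025) = 505482178725/8 ≈ 6.3185e+10)
11890 + L = 11890 + 505482178725/8 = 505482273845/8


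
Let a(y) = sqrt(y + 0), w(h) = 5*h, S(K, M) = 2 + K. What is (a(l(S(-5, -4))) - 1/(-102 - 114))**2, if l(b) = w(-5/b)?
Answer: 388801/46656 + 5*sqrt(3)/324 ≈ 8.3601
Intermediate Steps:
l(b) = -25/b (l(b) = 5*(-5/b) = -25/b)
a(y) = sqrt(y)
(a(l(S(-5, -4))) - 1/(-102 - 114))**2 = (sqrt(-25/(2 - 5)) - 1/(-102 - 114))**2 = (sqrt(-25/(-3)) - 1/(-216))**2 = (sqrt(-25*(-1/3)) - 1*(-1/216))**2 = (sqrt(25/3) + 1/216)**2 = (5*sqrt(3)/3 + 1/216)**2 = (1/216 + 5*sqrt(3)/3)**2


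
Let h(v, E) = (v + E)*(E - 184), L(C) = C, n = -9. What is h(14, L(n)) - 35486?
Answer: -36451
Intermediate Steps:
h(v, E) = (-184 + E)*(E + v) (h(v, E) = (E + v)*(-184 + E) = (-184 + E)*(E + v))
h(14, L(n)) - 35486 = ((-9)² - 184*(-9) - 184*14 - 9*14) - 35486 = (81 + 1656 - 2576 - 126) - 35486 = -965 - 35486 = -36451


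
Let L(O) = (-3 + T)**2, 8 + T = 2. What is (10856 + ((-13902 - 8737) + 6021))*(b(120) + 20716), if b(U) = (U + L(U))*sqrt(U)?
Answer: -119365592 - 2316324*sqrt(30) ≈ -1.3205e+8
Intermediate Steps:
T = -6 (T = -8 + 2 = -6)
L(O) = 81 (L(O) = (-3 - 6)**2 = (-9)**2 = 81)
b(U) = sqrt(U)*(81 + U) (b(U) = (U + 81)*sqrt(U) = (81 + U)*sqrt(U) = sqrt(U)*(81 + U))
(10856 + ((-13902 - 8737) + 6021))*(b(120) + 20716) = (10856 + ((-13902 - 8737) + 6021))*(sqrt(120)*(81 + 120) + 20716) = (10856 + (-22639 + 6021))*((2*sqrt(30))*201 + 20716) = (10856 - 16618)*(402*sqrt(30) + 20716) = -5762*(20716 + 402*sqrt(30)) = -119365592 - 2316324*sqrt(30)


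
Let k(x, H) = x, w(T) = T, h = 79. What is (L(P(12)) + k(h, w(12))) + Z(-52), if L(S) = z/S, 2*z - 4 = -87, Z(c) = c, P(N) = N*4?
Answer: 2509/96 ≈ 26.135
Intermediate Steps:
P(N) = 4*N
z = -83/2 (z = 2 + (1/2)*(-87) = 2 - 87/2 = -83/2 ≈ -41.500)
L(S) = -83/(2*S)
(L(P(12)) + k(h, w(12))) + Z(-52) = (-83/(2*(4*12)) + 79) - 52 = (-83/2/48 + 79) - 52 = (-83/2*1/48 + 79) - 52 = (-83/96 + 79) - 52 = 7501/96 - 52 = 2509/96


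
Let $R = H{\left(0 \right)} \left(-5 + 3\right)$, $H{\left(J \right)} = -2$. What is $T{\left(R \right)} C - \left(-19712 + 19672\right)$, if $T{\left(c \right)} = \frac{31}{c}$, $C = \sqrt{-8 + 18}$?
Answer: $40 + \frac{31 \sqrt{10}}{4} \approx 64.508$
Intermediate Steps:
$C = \sqrt{10} \approx 3.1623$
$R = 4$ ($R = - 2 \left(-5 + 3\right) = \left(-2\right) \left(-2\right) = 4$)
$T{\left(R \right)} C - \left(-19712 + 19672\right) = \frac{31}{4} \sqrt{10} - \left(-19712 + 19672\right) = 31 \cdot \frac{1}{4} \sqrt{10} - -40 = \frac{31 \sqrt{10}}{4} + 40 = 40 + \frac{31 \sqrt{10}}{4}$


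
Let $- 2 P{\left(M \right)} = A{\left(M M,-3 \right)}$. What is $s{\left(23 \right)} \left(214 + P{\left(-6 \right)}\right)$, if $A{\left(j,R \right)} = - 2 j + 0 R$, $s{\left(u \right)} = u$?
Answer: $5750$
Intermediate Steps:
$A{\left(j,R \right)} = - 2 j$ ($A{\left(j,R \right)} = - 2 j + 0 = - 2 j$)
$P{\left(M \right)} = M^{2}$ ($P{\left(M \right)} = - \frac{\left(-2\right) M M}{2} = - \frac{\left(-2\right) M^{2}}{2} = M^{2}$)
$s{\left(23 \right)} \left(214 + P{\left(-6 \right)}\right) = 23 \left(214 + \left(-6\right)^{2}\right) = 23 \left(214 + 36\right) = 23 \cdot 250 = 5750$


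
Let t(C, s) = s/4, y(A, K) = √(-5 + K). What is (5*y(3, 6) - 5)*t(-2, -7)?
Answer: 0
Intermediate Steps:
t(C, s) = s/4 (t(C, s) = s*(¼) = s/4)
(5*y(3, 6) - 5)*t(-2, -7) = (5*√(-5 + 6) - 5)*((¼)*(-7)) = (5*√1 - 5)*(-7/4) = (5*1 - 5)*(-7/4) = (5 - 5)*(-7/4) = 0*(-7/4) = 0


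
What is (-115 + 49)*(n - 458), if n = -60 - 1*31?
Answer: 36234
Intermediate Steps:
n = -91 (n = -60 - 31 = -91)
(-115 + 49)*(n - 458) = (-115 + 49)*(-91 - 458) = -66*(-549) = 36234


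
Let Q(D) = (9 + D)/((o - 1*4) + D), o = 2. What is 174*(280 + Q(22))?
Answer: 489897/10 ≈ 48990.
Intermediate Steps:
Q(D) = (9 + D)/(-2 + D) (Q(D) = (9 + D)/((2 - 1*4) + D) = (9 + D)/((2 - 4) + D) = (9 + D)/(-2 + D))
174*(280 + Q(22)) = 174*(280 + (9 + 22)/(-2 + 22)) = 174*(280 + 31/20) = 174*(5631/20) = 489897/10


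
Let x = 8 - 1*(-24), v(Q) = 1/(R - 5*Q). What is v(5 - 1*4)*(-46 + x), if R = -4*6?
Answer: 14/29 ≈ 0.48276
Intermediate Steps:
R = -24
v(Q) = 1/(-24 - 5*Q)
x = 32 (x = 8 + 24 = 32)
v(5 - 1*4)*(-46 + x) = (-1/(24 + 5*(5 - 1*4)))*(-46 + 32) = -1/(24 + 5*(5 - 4))*(-14) = -1/(24 + 5*1)*(-14) = -1/(24 + 5)*(-14) = -1/29*(-14) = 14/29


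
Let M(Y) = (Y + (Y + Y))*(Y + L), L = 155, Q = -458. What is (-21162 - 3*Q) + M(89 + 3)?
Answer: 48384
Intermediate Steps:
M(Y) = 3*Y*(155 + Y) (M(Y) = (Y + (Y + Y))*(Y + 155) = (Y + 2*Y)*(155 + Y) = (3*Y)*(155 + Y) = 3*Y*(155 + Y))
(-21162 - 3*Q) + M(89 + 3) = (-21162 - 3*(-458)) + 3*(89 + 3)*(155 + (89 + 3)) = (-21162 + 1374) + 3*92*(155 + 92) = -19788 + 3*92*247 = -19788 + 68172 = 48384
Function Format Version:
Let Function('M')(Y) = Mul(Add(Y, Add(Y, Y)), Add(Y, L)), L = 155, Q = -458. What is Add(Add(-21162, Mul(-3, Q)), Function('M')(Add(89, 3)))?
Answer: 48384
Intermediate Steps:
Function('M')(Y) = Mul(3, Y, Add(155, Y)) (Function('M')(Y) = Mul(Add(Y, Add(Y, Y)), Add(Y, 155)) = Mul(Add(Y, Mul(2, Y)), Add(155, Y)) = Mul(Mul(3, Y), Add(155, Y)) = Mul(3, Y, Add(155, Y)))
Add(Add(-21162, Mul(-3, Q)), Function('M')(Add(89, 3))) = Add(Add(-21162, Mul(-3, -458)), Mul(3, Add(89, 3), Add(155, Add(89, 3)))) = Add(Add(-21162, 1374), Mul(3, 92, Add(155, 92))) = Add(-19788, Mul(3, 92, 247)) = Add(-19788, 68172) = 48384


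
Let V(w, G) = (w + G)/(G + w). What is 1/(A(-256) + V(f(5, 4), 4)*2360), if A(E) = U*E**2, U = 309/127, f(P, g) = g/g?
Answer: 127/20550344 ≈ 6.1799e-6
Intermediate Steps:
f(P, g) = 1
V(w, G) = 1 (V(w, G) = (G + w)/(G + w) = 1)
U = 309/127 (U = 309*(1/127) = 309/127 ≈ 2.4331)
A(E) = 309*E**2/127
1/(A(-256) + V(f(5, 4), 4)*2360) = 1/((309/127)*(-256)**2 + 1*2360) = 1/((309/127)*65536 + 2360) = 1/(20250624/127 + 2360) = 1/(20550344/127) = 127/20550344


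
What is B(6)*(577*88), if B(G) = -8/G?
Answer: -203104/3 ≈ -67701.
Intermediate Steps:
B(6)*(577*88) = (-8/6)*(577*88) = -8*⅙*50776 = -4/3*50776 = -203104/3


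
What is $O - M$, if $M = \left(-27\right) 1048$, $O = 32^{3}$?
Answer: $61064$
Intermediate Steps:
$O = 32768$
$M = -28296$
$O - M = 32768 - -28296 = 32768 + 28296 = 61064$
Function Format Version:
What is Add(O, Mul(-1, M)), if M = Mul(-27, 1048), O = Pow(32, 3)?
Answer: 61064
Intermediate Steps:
O = 32768
M = -28296
Add(O, Mul(-1, M)) = Add(32768, Mul(-1, -28296)) = Add(32768, 28296) = 61064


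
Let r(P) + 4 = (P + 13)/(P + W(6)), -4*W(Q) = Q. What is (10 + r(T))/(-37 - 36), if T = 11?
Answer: -162/1387 ≈ -0.11680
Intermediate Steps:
W(Q) = -Q/4
r(P) = -4 + (13 + P)/(-3/2 + P) (r(P) = -4 + (P + 13)/(P - 1/4*6) = -4 + (13 + P)/(P - 3/2) = -4 + (13 + P)/(-3/2 + P))
(10 + r(T))/(-37 - 36) = (10 + 2*(19 - 3*11)/(-3 + 2*11))/(-37 - 36) = (10 + 2*(19 - 33)/(-3 + 22))/(-73) = (10 + 2*(-14)/19)*(-1/73) = (10 + 2*(1/19)*(-14))*(-1/73) = (10 - 28/19)*(-1/73) = (162/19)*(-1/73) = -162/1387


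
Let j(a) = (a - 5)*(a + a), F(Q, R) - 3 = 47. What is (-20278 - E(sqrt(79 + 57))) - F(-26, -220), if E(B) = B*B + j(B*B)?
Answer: -56096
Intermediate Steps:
F(Q, R) = 50 (F(Q, R) = 3 + 47 = 50)
j(a) = 2*a*(-5 + a) (j(a) = (-5 + a)*(2*a) = 2*a*(-5 + a))
E(B) = B**2 + 2*B**2*(-5 + B**2) (E(B) = B*B + 2*(B*B)*(-5 + B*B) = B**2 + 2*B**2*(-5 + B**2))
(-20278 - E(sqrt(79 + 57))) - F(-26, -220) = (-20278 - (sqrt(79 + 57))**2*(-9 + 2*(sqrt(79 + 57))**2)) - 1*50 = (-20278 - (sqrt(136))**2*(-9 + 2*(sqrt(136))**2)) - 50 = (-20278 - (2*sqrt(34))**2*(-9 + 2*(2*sqrt(34))**2)) - 50 = (-20278 - 136*(-9 + 2*136)) - 50 = (-20278 - 136*(-9 + 272)) - 50 = (-20278 - 136*263) - 50 = (-20278 - 1*35768) - 50 = (-20278 - 35768) - 50 = -56046 - 50 = -56096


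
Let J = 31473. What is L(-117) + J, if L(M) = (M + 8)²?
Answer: 43354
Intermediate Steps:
L(M) = (8 + M)²
L(-117) + J = (8 - 117)² + 31473 = (-109)² + 31473 = 11881 + 31473 = 43354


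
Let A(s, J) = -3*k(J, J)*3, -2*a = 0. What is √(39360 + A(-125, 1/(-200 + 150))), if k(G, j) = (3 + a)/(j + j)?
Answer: √40035 ≈ 200.09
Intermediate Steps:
a = 0 (a = -½*0 = 0)
k(G, j) = 3/(2*j) (k(G, j) = (3 + 0)/(j + j) = 3/((2*j)) = 3*(1/(2*j)) = 3/(2*j))
A(s, J) = -27/(2*J) (A(s, J) = -9/(2*J)*3 = -27/(2*J))
√(39360 + A(-125, 1/(-200 + 150))) = √(39360 - 27/(2*(1/(-200 + 150)))) = √(39360 - 27/(2*(1/(-50)))) = √(39360 - 27/(2*(-1/50))) = √(39360 - 27/2*(-50)) = √(39360 + 675) = √40035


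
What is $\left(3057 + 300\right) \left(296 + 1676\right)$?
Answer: $6620004$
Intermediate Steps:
$\left(3057 + 300\right) \left(296 + 1676\right) = 3357 \cdot 1972 = 6620004$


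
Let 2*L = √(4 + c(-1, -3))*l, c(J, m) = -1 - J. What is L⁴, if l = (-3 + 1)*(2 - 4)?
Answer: 256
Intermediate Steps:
l = 4 (l = -2*(-2) = 4)
L = 4 (L = (√(4 + (-1 - 1*(-1)))*4)/2 = (√(4 + (-1 + 1))*4)/2 = (√(4 + 0)*4)/2 = (√4*4)/2 = (2*4)/2 = (½)*8 = 4)
L⁴ = 4⁴ = 256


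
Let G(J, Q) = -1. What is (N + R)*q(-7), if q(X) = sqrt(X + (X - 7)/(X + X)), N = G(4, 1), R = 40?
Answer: 39*I*sqrt(6) ≈ 95.53*I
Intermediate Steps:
N = -1
q(X) = sqrt(X + (-7 + X)/(2*X)) (q(X) = sqrt(X + (-7 + X)/((2*X))) = sqrt(X + (-7 + X)*(1/(2*X))) = sqrt(X + (-7 + X)/(2*X)))
(N + R)*q(-7) = (-1 + 40)*(sqrt(2 - 14/(-7) + 4*(-7))/2) = 39*(sqrt(2 - 14*(-1/7) - 28)/2) = 39*(sqrt(2 + 2 - 28)/2) = 39*(sqrt(-24)/2) = 39*((2*I*sqrt(6))/2) = 39*(I*sqrt(6)) = 39*I*sqrt(6)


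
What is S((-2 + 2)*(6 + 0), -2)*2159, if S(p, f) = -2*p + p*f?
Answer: 0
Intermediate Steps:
S(p, f) = -2*p + f*p
S((-2 + 2)*(6 + 0), -2)*2159 = (((-2 + 2)*(6 + 0))*(-2 - 2))*2159 = ((0*6)*(-4))*2159 = (0*(-4))*2159 = 0*2159 = 0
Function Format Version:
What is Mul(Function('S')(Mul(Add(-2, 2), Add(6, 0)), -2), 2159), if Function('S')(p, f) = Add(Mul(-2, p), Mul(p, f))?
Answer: 0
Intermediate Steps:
Function('S')(p, f) = Add(Mul(-2, p), Mul(f, p))
Mul(Function('S')(Mul(Add(-2, 2), Add(6, 0)), -2), 2159) = Mul(Mul(Mul(Add(-2, 2), Add(6, 0)), Add(-2, -2)), 2159) = Mul(Mul(Mul(0, 6), -4), 2159) = Mul(Mul(0, -4), 2159) = Mul(0, 2159) = 0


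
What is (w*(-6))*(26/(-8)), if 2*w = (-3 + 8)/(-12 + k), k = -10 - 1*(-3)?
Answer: -195/76 ≈ -2.5658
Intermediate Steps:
k = -7 (k = -10 + 3 = -7)
w = -5/38 (w = ((-3 + 8)/(-12 - 7))/2 = (5/(-19))/2 = (5*(-1/19))/2 = (½)*(-5/19) = -5/38 ≈ -0.13158)
(w*(-6))*(26/(-8)) = (-5/38*(-6))*(26/(-8)) = 15*(26*(-⅛))/19 = (15/19)*(-13/4) = -195/76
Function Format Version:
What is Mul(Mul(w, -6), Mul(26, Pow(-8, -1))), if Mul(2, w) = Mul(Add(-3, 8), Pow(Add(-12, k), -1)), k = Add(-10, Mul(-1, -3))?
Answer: Rational(-195, 76) ≈ -2.5658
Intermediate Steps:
k = -7 (k = Add(-10, 3) = -7)
w = Rational(-5, 38) (w = Mul(Rational(1, 2), Mul(Add(-3, 8), Pow(Add(-12, -7), -1))) = Mul(Rational(1, 2), Mul(5, Pow(-19, -1))) = Mul(Rational(1, 2), Mul(5, Rational(-1, 19))) = Mul(Rational(1, 2), Rational(-5, 19)) = Rational(-5, 38) ≈ -0.13158)
Mul(Mul(w, -6), Mul(26, Pow(-8, -1))) = Mul(Mul(Rational(-5, 38), -6), Mul(26, Pow(-8, -1))) = Mul(Rational(15, 19), Mul(26, Rational(-1, 8))) = Mul(Rational(15, 19), Rational(-13, 4)) = Rational(-195, 76)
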